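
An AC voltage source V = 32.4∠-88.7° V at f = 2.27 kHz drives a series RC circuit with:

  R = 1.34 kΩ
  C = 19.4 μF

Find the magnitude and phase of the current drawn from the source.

Step 1 — Angular frequency: ω = 2π·f = 2π·2270 = 1.426e+04 rad/s.
Step 2 — Component impedances:
  R: Z = R = 1340 Ω
  C: Z = 1/(jωC) = -j/(ω·C) = 0 - j3.614 Ω
Step 3 — Series combination: Z_total = R + C = 1340 - j3.614 Ω = 1340∠-0.2° Ω.
Step 4 — Source phasor: V = 32.4∠-88.7° V = 0.7351 - j32.39 V.
Step 5 — Ohm's law: I = V / Z_total = (0.7351 - j32.39) / (1340 - j3.614) = 0.0006138 - j0.02417 A.
Step 6 — Convert to polar: |I| = 0.02418 A, ∠I = -88.5°.

I = 0.02418∠-88.5° A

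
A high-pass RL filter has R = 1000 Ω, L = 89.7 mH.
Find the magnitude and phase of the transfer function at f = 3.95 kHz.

Step 1 — Angular frequency: ω = 2π·3950 = 2.482e+04 rad/s.
Step 2 — Transfer function: H(jω) = jωL/(R + jωL).
Step 3 — Numerator jωL = j·2226; denominator R + jωL = 1000 + j2226.
Step 4 — H = 0.8321 + j0.3738.
Step 5 — Magnitude: |H| = 0.9122 (-0.8 dB); phase: φ = 24.2°.

|H| = 0.9122 (-0.8 dB), φ = 24.2°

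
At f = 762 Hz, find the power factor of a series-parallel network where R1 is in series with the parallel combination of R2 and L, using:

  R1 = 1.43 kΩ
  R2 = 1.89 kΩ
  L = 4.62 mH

Step 1 — Angular frequency: ω = 2π·f = 2π·762 = 4788 rad/s.
Step 2 — Component impedances:
  R1: Z = R = 1430 Ω
  R2: Z = R = 1890 Ω
  L: Z = jωL = j·4788·0.00462 = 0 + j22.12 Ω
Step 3 — Parallel branch: R2 || L = 1/(1/R2 + 1/L) = 0.2588 + j22.12 Ω.
Step 4 — Series with R1: Z_total = R1 + (R2 || L) = 1430 + j22.12 Ω = 1430∠0.9° Ω.
Step 5 — Power factor: PF = cos(φ) = Re(Z)/|Z| = 1430.3/1430.4 = 0.9999.
Step 6 — Type: Im(Z) = 22.12 ⇒ lagging (phase φ = 0.9°).

PF = 0.9999 (lagging, φ = 0.9°)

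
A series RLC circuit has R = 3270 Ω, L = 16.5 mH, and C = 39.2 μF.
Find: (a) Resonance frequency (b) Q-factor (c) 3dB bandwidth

Step 1 — Resonance condition Im(Z)=0 gives ω₀ = 1/√(LC).
Step 2 — ω₀ = 1/√(0.0165·3.92e-05) = 1243 rad/s.
Step 3 — f₀ = ω₀/(2π) = 197.9 Hz.
Step 4 — Series Q: Q = ω₀L/R = 1243·0.0165/3270 = 0.006274.
Step 5 — 3dB bandwidth: Δω = ω₀/Q = 1.982e+05 rad/s; BW = Δω/(2π) = 3.154e+04 Hz.

(a) f₀ = 197.9 Hz  (b) Q = 0.006274  (c) BW = 3.154e+04 Hz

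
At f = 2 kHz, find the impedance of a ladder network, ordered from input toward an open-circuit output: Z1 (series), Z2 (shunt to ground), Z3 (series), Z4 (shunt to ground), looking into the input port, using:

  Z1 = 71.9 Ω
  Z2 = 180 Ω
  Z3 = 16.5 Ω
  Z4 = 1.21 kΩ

Step 1 — Angular frequency: ω = 2π·f = 2π·2000 = 1.257e+04 rad/s.
Step 2 — Component impedances:
  Z1: Z = R = 71.9 Ω
  Z2: Z = R = 180 Ω
  Z3: Z = R = 16.5 Ω
  Z4: Z = R = 1210 Ω
Step 3 — Ladder network (open output): work backward from the far end, alternating series and parallel combinations. Z_in = 228.9 Ω = 228.9∠0.0° Ω.

Z = 228.9 Ω = 228.9∠0.0° Ω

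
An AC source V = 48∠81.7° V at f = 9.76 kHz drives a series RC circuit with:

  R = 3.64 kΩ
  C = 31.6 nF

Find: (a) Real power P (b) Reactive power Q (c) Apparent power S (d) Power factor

Step 1 — Angular frequency: ω = 2π·f = 2π·9760 = 6.132e+04 rad/s.
Step 2 — Component impedances:
  R: Z = R = 3640 Ω
  C: Z = 1/(jωC) = -j/(ω·C) = 0 - j516 Ω
Step 3 — Series combination: Z_total = R + C = 3640 - j516 Ω = 3676∠-8.1° Ω.
Step 4 — Source phasor: V = 48∠81.7° V = 6.929 + j47.5 V.
Step 5 — Current: I = V / Z = 5.264e-05 + j0.01306 A = 0.01306∠89.8° A.
Step 6 — Complex power: S = V·I* = 0.6205 - j0.08797 VA.
Step 7 — Real power: P = Re(S) = 0.6205 W.
Step 8 — Reactive power: Q = Im(S) = -0.08797 VAR.
Step 9 — Apparent power: |S| = 0.6267 VA.
Step 10 — Power factor: PF = P/|S| = 0.9901 (leading).

(a) P = 0.6205 W  (b) Q = -0.08797 VAR  (c) S = 0.6267 VA  (d) PF = 0.9901 (leading)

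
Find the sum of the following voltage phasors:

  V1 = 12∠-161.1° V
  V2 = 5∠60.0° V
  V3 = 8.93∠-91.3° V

Step 1 — Convert each phasor to rectangular form:
  V1 = 12·(cos(-161.1°) + j·sin(-161.1°)) = -11.35 - j3.887 V
  V2 = 5·(cos(60.0°) + j·sin(60.0°)) = 2.5 + j4.33 V
  V3 = 8.93·(cos(-91.3°) + j·sin(-91.3°)) = -0.2026 - j8.928 V
Step 2 — Sum components: V_total = -9.056 - j8.485 V.
Step 3 — Convert to polar: |V_total| = 12.41 V, ∠V_total = -136.9°.

V_total = 12.41∠-136.9° V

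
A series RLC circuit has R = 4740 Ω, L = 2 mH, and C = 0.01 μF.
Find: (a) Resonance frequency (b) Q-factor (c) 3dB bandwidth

Step 1 — Resonance condition Im(Z)=0 gives ω₀ = 1/√(LC).
Step 2 — ω₀ = 1/√(0.002·1e-08) = 2.236e+05 rad/s.
Step 3 — f₀ = ω₀/(2π) = 3.559e+04 Hz.
Step 4 — Series Q: Q = ω₀L/R = 2.236e+05·0.002/4740 = 0.09435.
Step 5 — 3dB bandwidth: Δω = ω₀/Q = 2.37e+06 rad/s; BW = Δω/(2π) = 3.772e+05 Hz.

(a) f₀ = 3.559e+04 Hz  (b) Q = 0.09435  (c) BW = 3.772e+05 Hz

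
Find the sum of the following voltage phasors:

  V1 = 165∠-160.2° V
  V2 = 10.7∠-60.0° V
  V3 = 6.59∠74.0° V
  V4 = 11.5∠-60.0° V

Step 1 — Convert each phasor to rectangular form:
  V1 = 165·(cos(-160.2°) + j·sin(-160.2°)) = -155.2 - j55.89 V
  V2 = 10.7·(cos(-60.0°) + j·sin(-60.0°)) = 5.35 - j9.266 V
  V3 = 6.59·(cos(74.0°) + j·sin(74.0°)) = 1.816 + j6.335 V
  V4 = 11.5·(cos(-60.0°) + j·sin(-60.0°)) = 5.75 - j9.959 V
Step 2 — Sum components: V_total = -142.3 - j68.78 V.
Step 3 — Convert to polar: |V_total| = 158.1 V, ∠V_total = -154.2°.

V_total = 158.1∠-154.2° V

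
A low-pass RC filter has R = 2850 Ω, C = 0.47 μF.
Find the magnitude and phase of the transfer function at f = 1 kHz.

Step 1 — Angular frequency: ω = 2π·1000 = 6283 rad/s.
Step 2 — Transfer function: H(jω) = 1/(1 + jωRC).
Step 3 — Denominator: 1 + jωRC = 1 + j·6283·2850·4.7e-07 = 1 + j8.416.
Step 4 — H = 0.01392 - j0.1172.
Step 5 — Magnitude: |H| = 0.118 (-18.6 dB); phase: φ = -83.2°.

|H| = 0.118 (-18.6 dB), φ = -83.2°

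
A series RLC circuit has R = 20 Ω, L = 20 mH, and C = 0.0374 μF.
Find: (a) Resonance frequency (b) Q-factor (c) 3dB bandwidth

Step 1 — Resonance: ω₀ = 1/√(LC) = 1/√(0.02·3.74e-08) = 3.656e+04 rad/s.
Step 2 — f₀ = ω₀/(2π) = 5819 Hz.
Step 3 — Series Q: Q = ω₀L/R = 3.656e+04·0.02/20 = 36.56.
Step 4 — Bandwidth: Δω = ω₀/Q = 1000 rad/s; BW = Δω/(2π) = 159.2 Hz.

(a) f₀ = 5819 Hz  (b) Q = 36.56  (c) BW = 159.2 Hz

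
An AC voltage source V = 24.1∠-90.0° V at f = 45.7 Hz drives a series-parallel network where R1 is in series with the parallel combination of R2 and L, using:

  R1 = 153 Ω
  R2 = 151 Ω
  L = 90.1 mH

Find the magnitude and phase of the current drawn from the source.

Step 1 — Angular frequency: ω = 2π·f = 2π·45.7 = 287.1 rad/s.
Step 2 — Component impedances:
  R1: Z = R = 153 Ω
  R2: Z = R = 151 Ω
  L: Z = jωL = j·287.1·0.0901 = 0 + j25.87 Ω
Step 3 — Parallel branch: R2 || L = 1/(1/R2 + 1/L) = 4.306 + j25.13 Ω.
Step 4 — Series with R1: Z_total = R1 + (R2 || L) = 157.3 + j25.13 Ω = 159.3∠9.1° Ω.
Step 5 — Source phasor: V = 24.1∠-90.0° V = 0 - j24.1 V.
Step 6 — Ohm's law: I = V / Z_total = (0 - j24.1) / (157.3 + j25.13) = -0.02387 - j0.1494 A.
Step 7 — Convert to polar: |I| = 0.1513 A, ∠I = -99.1°.

I = 0.1513∠-99.1° A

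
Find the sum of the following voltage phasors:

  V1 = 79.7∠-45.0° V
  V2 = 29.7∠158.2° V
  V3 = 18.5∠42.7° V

Step 1 — Convert each phasor to rectangular form:
  V1 = 79.7·(cos(-45.0°) + j·sin(-45.0°)) = 56.36 - j56.36 V
  V2 = 29.7·(cos(158.2°) + j·sin(158.2°)) = -27.58 + j11.03 V
  V3 = 18.5·(cos(42.7°) + j·sin(42.7°)) = 13.6 + j12.55 V
Step 2 — Sum components: V_total = 42.38 - j32.78 V.
Step 3 — Convert to polar: |V_total| = 53.58 V, ∠V_total = -37.7°.

V_total = 53.58∠-37.7° V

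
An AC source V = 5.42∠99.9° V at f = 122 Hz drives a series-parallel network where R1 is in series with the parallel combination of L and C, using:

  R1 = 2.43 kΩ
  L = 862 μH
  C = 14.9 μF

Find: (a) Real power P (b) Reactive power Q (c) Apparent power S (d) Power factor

Step 1 — Angular frequency: ω = 2π·f = 2π·122 = 766.5 rad/s.
Step 2 — Component impedances:
  R1: Z = R = 2430 Ω
  L: Z = jωL = j·766.5·0.000862 = 0 + j0.6608 Ω
  C: Z = 1/(jωC) = -j/(ω·C) = 0 - j87.55 Ω
Step 3 — Parallel branch: L || C = 1/(1/L + 1/C) = 0 + j0.6658 Ω.
Step 4 — Series with R1: Z_total = R1 + (L || C) = 2430 + j0.6658 Ω = 2430∠0.0° Ω.
Step 5 — Source phasor: V = 5.42∠99.9° V = -0.9319 + j5.339 V.
Step 6 — Current: I = V / Z = -0.0003829 + j0.002197 A = 0.00223∠99.9° A.
Step 7 — Complex power: S = V·I* = 0.01209 + j3.312e-06 VA.
Step 8 — Real power: P = Re(S) = 0.01209 W.
Step 9 — Reactive power: Q = Im(S) = 3.312e-06 VAR.
Step 10 — Apparent power: |S| = 0.01209 VA.
Step 11 — Power factor: PF = P/|S| = 1 (lagging).

(a) P = 0.01209 W  (b) Q = 3.312e-06 VAR  (c) S = 0.01209 VA  (d) PF = 1 (lagging)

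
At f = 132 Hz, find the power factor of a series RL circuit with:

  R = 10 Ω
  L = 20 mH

Step 1 — Angular frequency: ω = 2π·f = 2π·132 = 829.4 rad/s.
Step 2 — Component impedances:
  R: Z = R = 10 Ω
  L: Z = jωL = j·829.4·0.02 = 0 + j16.59 Ω
Step 3 — Series combination: Z_total = R + L = 10 + j16.59 Ω = 19.37∠58.9° Ω.
Step 4 — Power factor: PF = cos(φ) = Re(Z)/|Z| = 10/19.37 = 0.5163.
Step 5 — Type: Im(Z) = 16.59 ⇒ lagging (phase φ = 58.9°).

PF = 0.5163 (lagging, φ = 58.9°)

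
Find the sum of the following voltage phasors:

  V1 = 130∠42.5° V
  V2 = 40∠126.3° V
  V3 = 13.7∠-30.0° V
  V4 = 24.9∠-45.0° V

Step 1 — Convert each phasor to rectangular form:
  V1 = 130·(cos(42.5°) + j·sin(42.5°)) = 95.85 + j87.83 V
  V2 = 40·(cos(126.3°) + j·sin(126.3°)) = -23.68 + j32.24 V
  V3 = 13.7·(cos(-30.0°) + j·sin(-30.0°)) = 11.86 - j6.85 V
  V4 = 24.9·(cos(-45.0°) + j·sin(-45.0°)) = 17.61 - j17.61 V
Step 2 — Sum components: V_total = 101.6 + j95.61 V.
Step 3 — Convert to polar: |V_total| = 139.5 V, ∠V_total = 43.2°.

V_total = 139.5∠43.2° V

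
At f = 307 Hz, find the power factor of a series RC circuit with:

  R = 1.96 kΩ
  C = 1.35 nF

Step 1 — Angular frequency: ω = 2π·f = 2π·307 = 1929 rad/s.
Step 2 — Component impedances:
  R: Z = R = 1960 Ω
  C: Z = 1/(jωC) = -j/(ω·C) = 0 - j3.84e+05 Ω
Step 3 — Series combination: Z_total = R + C = 1960 - j3.84e+05 Ω = 3.84e+05∠-89.7° Ω.
Step 4 — Power factor: PF = cos(φ) = Re(Z)/|Z| = 1960/3.84e+05 = 0.005104.
Step 5 — Type: Im(Z) = -3.84e+05 ⇒ leading (phase φ = -89.7°).

PF = 0.005104 (leading, φ = -89.7°)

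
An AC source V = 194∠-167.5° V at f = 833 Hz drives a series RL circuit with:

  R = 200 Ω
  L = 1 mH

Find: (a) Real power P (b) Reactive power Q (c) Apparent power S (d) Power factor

Step 1 — Angular frequency: ω = 2π·f = 2π·833 = 5234 rad/s.
Step 2 — Component impedances:
  R: Z = R = 200 Ω
  L: Z = jωL = j·5234·0.001 = 0 + j5.234 Ω
Step 3 — Series combination: Z_total = R + L = 200 + j5.234 Ω = 200.1∠1.5° Ω.
Step 4 — Source phasor: V = 194∠-167.5° V = -189.4 - j41.99 V.
Step 5 — Current: I = V / Z = -0.9518 - j0.185 A = 0.9697∠-169.0° A.
Step 6 — Complex power: S = V·I* = 188.1 + j4.921 VA.
Step 7 — Real power: P = Re(S) = 188.1 W.
Step 8 — Reactive power: Q = Im(S) = 4.921 VAR.
Step 9 — Apparent power: |S| = 188.1 VA.
Step 10 — Power factor: PF = P/|S| = 0.9997 (lagging).

(a) P = 188.1 W  (b) Q = 4.921 VAR  (c) S = 188.1 VA  (d) PF = 0.9997 (lagging)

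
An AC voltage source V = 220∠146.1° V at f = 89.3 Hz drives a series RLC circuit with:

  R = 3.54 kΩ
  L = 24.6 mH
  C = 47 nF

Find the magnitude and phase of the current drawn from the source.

Step 1 — Angular frequency: ω = 2π·f = 2π·89.3 = 561.1 rad/s.
Step 2 — Component impedances:
  R: Z = R = 3540 Ω
  L: Z = jωL = j·561.1·0.0246 = 0 + j13.8 Ω
  C: Z = 1/(jωC) = -j/(ω·C) = 0 - j3.792e+04 Ω
Step 3 — Series combination: Z_total = R + L + C = 3540 - j3.791e+04 Ω = 3.807e+04∠-84.7° Ω.
Step 4 — Source phasor: V = 220∠146.1° V = -182.6 + j122.7 V.
Step 5 — Ohm's law: I = V / Z_total = (-182.6 + j122.7) / (3540 - j3.791e+04) = -0.003655 - j0.004476 A.
Step 6 — Convert to polar: |I| = 0.005779 A, ∠I = -129.2°.

I = 0.005779∠-129.2° A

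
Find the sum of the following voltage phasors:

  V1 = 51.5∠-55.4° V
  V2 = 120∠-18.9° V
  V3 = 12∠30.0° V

Step 1 — Convert each phasor to rectangular form:
  V1 = 51.5·(cos(-55.4°) + j·sin(-55.4°)) = 29.24 - j42.39 V
  V2 = 120·(cos(-18.9°) + j·sin(-18.9°)) = 113.5 - j38.87 V
  V3 = 12·(cos(30.0°) + j·sin(30.0°)) = 10.39 + j6 V
Step 2 — Sum components: V_total = 153.2 - j75.26 V.
Step 3 — Convert to polar: |V_total| = 170.7 V, ∠V_total = -26.2°.

V_total = 170.7∠-26.2° V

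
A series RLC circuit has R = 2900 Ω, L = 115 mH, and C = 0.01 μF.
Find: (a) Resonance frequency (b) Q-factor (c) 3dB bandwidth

Step 1 — Resonance condition Im(Z)=0 gives ω₀ = 1/√(LC).
Step 2 — ω₀ = 1/√(0.115·1e-08) = 2.949e+04 rad/s.
Step 3 — f₀ = ω₀/(2π) = 4693 Hz.
Step 4 — Series Q: Q = ω₀L/R = 2.949e+04·0.115/2900 = 1.169.
Step 5 — 3dB bandwidth: Δω = ω₀/Q = 2.522e+04 rad/s; BW = Δω/(2π) = 4013 Hz.

(a) f₀ = 4693 Hz  (b) Q = 1.169  (c) BW = 4013 Hz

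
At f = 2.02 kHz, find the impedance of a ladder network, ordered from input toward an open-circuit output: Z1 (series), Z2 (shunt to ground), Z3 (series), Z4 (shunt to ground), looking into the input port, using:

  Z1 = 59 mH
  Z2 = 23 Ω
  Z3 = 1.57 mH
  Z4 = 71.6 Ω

Step 1 — Angular frequency: ω = 2π·f = 2π·2020 = 1.269e+04 rad/s.
Step 2 — Component impedances:
  Z1: Z = jωL = j·1.269e+04·0.059 = 0 + j748.8 Ω
  Z2: Z = R = 23 Ω
  Z3: Z = jωL = j·1.269e+04·0.00157 = 0 + j19.93 Ω
  Z4: Z = R = 71.6 Ω
Step 3 — Ladder network (open output): work backward from the far end, alternating series and parallel combinations. Z_in = 17.65 + j750 Ω = 750.2∠88.7° Ω.

Z = 17.65 + j750 Ω = 750.2∠88.7° Ω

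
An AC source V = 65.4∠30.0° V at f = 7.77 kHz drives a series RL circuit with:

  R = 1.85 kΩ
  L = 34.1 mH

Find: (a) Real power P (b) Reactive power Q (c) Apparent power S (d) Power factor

Step 1 — Angular frequency: ω = 2π·f = 2π·7770 = 4.882e+04 rad/s.
Step 2 — Component impedances:
  R: Z = R = 1850 Ω
  L: Z = jωL = j·4.882e+04·0.0341 = 0 + j1665 Ω
Step 3 — Series combination: Z_total = R + L = 1850 + j1665 Ω = 2489∠42.0° Ω.
Step 4 — Source phasor: V = 65.4∠30.0° V = 56.64 + j32.7 V.
Step 5 — Current: I = V / Z = 0.02571 - j0.005456 A = 0.02628∠-12.0° A.
Step 6 — Complex power: S = V·I* = 1.277 + j1.15 VA.
Step 7 — Real power: P = Re(S) = 1.277 W.
Step 8 — Reactive power: Q = Im(S) = 1.15 VAR.
Step 9 — Apparent power: |S| = 1.719 VA.
Step 10 — Power factor: PF = P/|S| = 0.7433 (lagging).

(a) P = 1.277 W  (b) Q = 1.15 VAR  (c) S = 1.719 VA  (d) PF = 0.7433 (lagging)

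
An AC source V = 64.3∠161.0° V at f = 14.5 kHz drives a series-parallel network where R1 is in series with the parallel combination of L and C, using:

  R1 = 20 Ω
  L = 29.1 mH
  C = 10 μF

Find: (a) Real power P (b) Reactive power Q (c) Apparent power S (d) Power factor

Step 1 — Angular frequency: ω = 2π·f = 2π·1.45e+04 = 9.111e+04 rad/s.
Step 2 — Component impedances:
  R1: Z = R = 20 Ω
  L: Z = jωL = j·9.111e+04·0.0291 = 0 + j2651 Ω
  C: Z = 1/(jωC) = -j/(ω·C) = 0 - j1.098 Ω
Step 3 — Parallel branch: L || C = 1/(1/L + 1/C) = 0 - j1.098 Ω.
Step 4 — Series with R1: Z_total = R1 + (L || C) = 20 - j1.098 Ω = 20.03∠-3.1° Ω.
Step 5 — Source phasor: V = 64.3∠161.0° V = -60.8 + j20.93 V.
Step 6 — Current: I = V / Z = -3.088 + j0.8772 A = 3.21∠164.1° A.
Step 7 — Complex power: S = V·I* = 206.1 - j11.32 VA.
Step 8 — Real power: P = Re(S) = 206.1 W.
Step 9 — Reactive power: Q = Im(S) = -11.32 VAR.
Step 10 — Apparent power: |S| = 206.4 VA.
Step 11 — Power factor: PF = P/|S| = 0.9985 (leading).

(a) P = 206.1 W  (b) Q = -11.32 VAR  (c) S = 206.4 VA  (d) PF = 0.9985 (leading)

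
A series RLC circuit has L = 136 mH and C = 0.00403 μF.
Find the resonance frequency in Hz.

Step 1 — Resonance condition Im(Z)=0 gives ω₀ = 1/√(LC).
Step 2 — ω₀ = 1/√(0.136·4.03e-09) = 4.271e+04 rad/s.
Step 3 — f₀ = ω₀/(2π) = 6798 Hz.

f₀ = 6798 Hz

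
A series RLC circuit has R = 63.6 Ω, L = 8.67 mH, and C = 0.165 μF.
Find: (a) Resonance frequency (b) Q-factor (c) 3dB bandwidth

Step 1 — Resonance condition Im(Z)=0 gives ω₀ = 1/√(LC).
Step 2 — ω₀ = 1/√(0.00867·1.65e-07) = 2.644e+04 rad/s.
Step 3 — f₀ = ω₀/(2π) = 4208 Hz.
Step 4 — Series Q: Q = ω₀L/R = 2.644e+04·0.00867/63.6 = 3.604.
Step 5 — 3dB bandwidth: Δω = ω₀/Q = 7336 rad/s; BW = Δω/(2π) = 1168 Hz.

(a) f₀ = 4208 Hz  (b) Q = 3.604  (c) BW = 1168 Hz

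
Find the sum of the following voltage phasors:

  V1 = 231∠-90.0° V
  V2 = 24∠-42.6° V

Step 1 — Convert each phasor to rectangular form:
  V1 = 231·(cos(-90.0°) + j·sin(-90.0°)) = 0 - j231 V
  V2 = 24·(cos(-42.6°) + j·sin(-42.6°)) = 17.67 - j16.25 V
Step 2 — Sum components: V_total = 17.67 - j247.2 V.
Step 3 — Convert to polar: |V_total| = 247.9 V, ∠V_total = -85.9°.

V_total = 247.9∠-85.9° V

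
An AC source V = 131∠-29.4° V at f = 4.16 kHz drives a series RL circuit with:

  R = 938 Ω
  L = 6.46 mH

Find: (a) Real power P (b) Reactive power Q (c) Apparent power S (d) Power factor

Step 1 — Angular frequency: ω = 2π·f = 2π·4160 = 2.614e+04 rad/s.
Step 2 — Component impedances:
  R: Z = R = 938 Ω
  L: Z = jωL = j·2.614e+04·0.00646 = 0 + j168.9 Ω
Step 3 — Series combination: Z_total = R + L = 938 + j168.9 Ω = 953.1∠10.2° Ω.
Step 4 — Source phasor: V = 131∠-29.4° V = 114.1 - j64.31 V.
Step 5 — Current: I = V / Z = 0.1059 - j0.08762 A = 0.1374∠-39.6° A.
Step 6 — Complex power: S = V·I* = 17.72 + j3.19 VA.
Step 7 — Real power: P = Re(S) = 17.72 W.
Step 8 — Reactive power: Q = Im(S) = 3.19 VAR.
Step 9 — Apparent power: |S| = 18.01 VA.
Step 10 — Power factor: PF = P/|S| = 0.9842 (lagging).

(a) P = 17.72 W  (b) Q = 3.19 VAR  (c) S = 18.01 VA  (d) PF = 0.9842 (lagging)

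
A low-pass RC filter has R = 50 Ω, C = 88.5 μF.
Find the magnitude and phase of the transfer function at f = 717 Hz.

Step 1 — Angular frequency: ω = 2π·717 = 4505 rad/s.
Step 2 — Transfer function: H(jω) = 1/(1 + jωRC).
Step 3 — Denominator: 1 + jωRC = 1 + j·4505·50·8.85e-05 = 1 + j19.93.
Step 4 — H = 0.00251 - j0.05004.
Step 5 — Magnitude: |H| = 0.0501 (-26.0 dB); phase: φ = -87.1°.

|H| = 0.0501 (-26.0 dB), φ = -87.1°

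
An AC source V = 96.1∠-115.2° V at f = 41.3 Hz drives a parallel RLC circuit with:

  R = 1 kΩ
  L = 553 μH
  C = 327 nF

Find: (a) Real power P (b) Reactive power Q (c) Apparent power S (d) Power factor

Step 1 — Angular frequency: ω = 2π·f = 2π·41.3 = 259.5 rad/s.
Step 2 — Component impedances:
  R: Z = R = 1000 Ω
  L: Z = jωL = j·259.5·0.000553 = 0 + j0.1435 Ω
  C: Z = 1/(jωC) = -j/(ω·C) = 0 - j1.178e+04 Ω
Step 3 — Parallel combination: 1/Z_total = 1/R + 1/L + 1/C; Z_total = 2.059e-05 + j0.1435 Ω = 0.1435∠90.0° Ω.
Step 4 — Source phasor: V = 96.1∠-115.2° V = -40.92 - j86.95 V.
Step 5 — Current: I = V / Z = -606 + j285 A = 669.7∠154.8° A.
Step 6 — Complex power: S = V·I* = 9.235 + j6.436e+04 VA.
Step 7 — Real power: P = Re(S) = 9.235 W.
Step 8 — Reactive power: Q = Im(S) = 6.436e+04 VAR.
Step 9 — Apparent power: |S| = 6.436e+04 VA.
Step 10 — Power factor: PF = P/|S| = 0.0001435 (lagging).

(a) P = 9.235 W  (b) Q = 6.436e+04 VAR  (c) S = 6.436e+04 VA  (d) PF = 0.0001435 (lagging)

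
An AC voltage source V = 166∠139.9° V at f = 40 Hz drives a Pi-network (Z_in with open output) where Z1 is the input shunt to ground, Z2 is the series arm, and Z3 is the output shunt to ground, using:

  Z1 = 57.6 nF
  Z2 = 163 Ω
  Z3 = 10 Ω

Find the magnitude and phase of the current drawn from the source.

Step 1 — Angular frequency: ω = 2π·f = 2π·40 = 251.3 rad/s.
Step 2 — Component impedances:
  Z1: Z = 1/(jωC) = -j/(ω·C) = 0 - j6.908e+04 Ω
  Z2: Z = R = 163 Ω
  Z3: Z = R = 10 Ω
Step 3 — With open output, the series arm Z2 and the output shunt Z3 appear in series to ground: Z2 + Z3 = 173 Ω.
Step 4 — Parallel with input shunt Z1: Z_in = Z1 || (Z2 + Z3) = 173 - j0.4333 Ω = 173∠-0.1° Ω.
Step 5 — Source phasor: V = 166∠139.9° V = -127 + j106.9 V.
Step 6 — Ohm's law: I = V / Z_total = (-127 + j106.9) / (173 - j0.4333) = -0.7355 + j0.6162 A.
Step 7 — Convert to polar: |I| = 0.9595 A, ∠I = 140.0°.

I = 0.9595∠140.0° A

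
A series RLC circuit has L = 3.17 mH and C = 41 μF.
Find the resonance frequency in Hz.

Step 1 — Resonance condition Im(Z)=0 gives ω₀ = 1/√(LC).
Step 2 — ω₀ = 1/√(0.00317·4.1e-05) = 2774 rad/s.
Step 3 — f₀ = ω₀/(2π) = 441.5 Hz.

f₀ = 441.5 Hz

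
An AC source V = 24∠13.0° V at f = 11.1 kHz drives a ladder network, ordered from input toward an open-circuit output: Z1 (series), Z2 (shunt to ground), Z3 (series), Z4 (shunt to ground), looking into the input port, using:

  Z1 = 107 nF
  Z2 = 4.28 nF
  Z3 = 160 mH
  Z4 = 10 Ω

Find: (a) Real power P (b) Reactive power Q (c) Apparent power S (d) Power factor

Step 1 — Angular frequency: ω = 2π·f = 2π·1.11e+04 = 6.974e+04 rad/s.
Step 2 — Component impedances:
  Z1: Z = 1/(jωC) = -j/(ω·C) = 0 - j134 Ω
  Z2: Z = 1/(jωC) = -j/(ω·C) = 0 - j3350 Ω
  Z3: Z = jωL = j·6.974e+04·0.16 = 0 + j1.116e+04 Ω
  Z4: Z = R = 10 Ω
Step 3 — Ladder network (open output): work backward from the far end, alternating series and parallel combinations. Z_in = 1.84 - j4921 Ω = 4921∠-90.0° Ω.
Step 4 — Source phasor: V = 24∠13.0° V = 23.38 + j5.399 V.
Step 5 — Current: I = V / Z = -0.001095 + j0.004752 A = 0.004877∠103.0° A.
Step 6 — Complex power: S = V·I* = 4.377e-05 - j0.117 VA.
Step 7 — Real power: P = Re(S) = 4.377e-05 W.
Step 8 — Reactive power: Q = Im(S) = -0.117 VAR.
Step 9 — Apparent power: |S| = 0.117 VA.
Step 10 — Power factor: PF = P/|S| = 0.000374 (leading).

(a) P = 4.377e-05 W  (b) Q = -0.117 VAR  (c) S = 0.117 VA  (d) PF = 0.000374 (leading)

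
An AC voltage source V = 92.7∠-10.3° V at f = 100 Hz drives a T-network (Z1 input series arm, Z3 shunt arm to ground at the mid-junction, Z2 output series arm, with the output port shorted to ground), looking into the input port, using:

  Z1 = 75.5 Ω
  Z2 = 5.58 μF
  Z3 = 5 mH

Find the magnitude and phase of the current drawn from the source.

Step 1 — Angular frequency: ω = 2π·f = 2π·100 = 628.3 rad/s.
Step 2 — Component impedances:
  Z1: Z = R = 75.5 Ω
  Z2: Z = 1/(jωC) = -j/(ω·C) = 0 - j285.2 Ω
  Z3: Z = jωL = j·628.3·0.005 = 0 + j3.142 Ω
Step 3 — With the output port shorted to ground, the output series arm Z2 runs from the junction to ground; the shunt arm Z3 also runs from the junction to ground. They appear in parallel: Z3 || Z2 = 0 + j3.177 Ω.
Step 4 — Series with input arm Z1: Z_in = Z1 + (Z3 || Z2) = 75.5 + j3.177 Ω = 75.57∠2.4° Ω.
Step 5 — Source phasor: V = 92.7∠-10.3° V = 91.21 - j16.57 V.
Step 6 — Ohm's law: I = V / Z_total = (91.21 - j16.57) / (75.5 + j3.177) = 1.197 - j0.2699 A.
Step 7 — Convert to polar: |I| = 1.227 A, ∠I = -12.7°.

I = 1.227∠-12.7° A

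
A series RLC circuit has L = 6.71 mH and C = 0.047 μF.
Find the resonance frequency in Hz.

Step 1 — Resonance condition Im(Z)=0 gives ω₀ = 1/√(LC).
Step 2 — ω₀ = 1/√(0.00671·4.7e-08) = 5.631e+04 rad/s.
Step 3 — f₀ = ω₀/(2π) = 8962 Hz.

f₀ = 8962 Hz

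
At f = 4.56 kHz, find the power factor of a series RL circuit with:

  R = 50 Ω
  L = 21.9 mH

Step 1 — Angular frequency: ω = 2π·f = 2π·4560 = 2.865e+04 rad/s.
Step 2 — Component impedances:
  R: Z = R = 50 Ω
  L: Z = jωL = j·2.865e+04·0.0219 = 0 + j627.5 Ω
Step 3 — Series combination: Z_total = R + L = 50 + j627.5 Ω = 629.5∠85.4° Ω.
Step 4 — Power factor: PF = cos(φ) = Re(Z)/|Z| = 50/629.5 = 0.07943.
Step 5 — Type: Im(Z) = 627.5 ⇒ lagging (phase φ = 85.4°).

PF = 0.07943 (lagging, φ = 85.4°)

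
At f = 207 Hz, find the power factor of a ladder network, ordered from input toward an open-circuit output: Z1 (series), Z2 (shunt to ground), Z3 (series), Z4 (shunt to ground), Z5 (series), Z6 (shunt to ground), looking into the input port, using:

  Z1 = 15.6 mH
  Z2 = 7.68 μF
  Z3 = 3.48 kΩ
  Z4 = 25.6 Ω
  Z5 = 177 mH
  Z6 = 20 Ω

Step 1 — Angular frequency: ω = 2π·f = 2π·207 = 1301 rad/s.
Step 2 — Component impedances:
  Z1: Z = jωL = j·1301·0.0156 = 0 + j20.29 Ω
  Z2: Z = 1/(jωC) = -j/(ω·C) = 0 - j100.1 Ω
  Z3: Z = R = 3480 Ω
  Z4: Z = R = 25.6 Ω
  Z5: Z = jωL = j·1301·0.177 = 0 + j230.2 Ω
  Z6: Z = R = 20 Ω
Step 3 — Ladder network (open output): work backward from the far end, alternating series and parallel combinations. Z_in = 2.857 - j79.74 Ω = 79.79∠-87.9° Ω.
Step 4 — Power factor: PF = cos(φ) = Re(Z)/|Z| = 2.857/79.79 = 0.03581.
Step 5 — Type: Im(Z) = -79.74 ⇒ leading (phase φ = -87.9°).

PF = 0.03581 (leading, φ = -87.9°)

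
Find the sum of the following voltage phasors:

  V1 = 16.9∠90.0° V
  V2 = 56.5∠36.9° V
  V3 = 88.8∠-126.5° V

Step 1 — Convert each phasor to rectangular form:
  V1 = 16.9·(cos(90.0°) + j·sin(90.0°)) = 0 + j16.9 V
  V2 = 56.5·(cos(36.9°) + j·sin(36.9°)) = 45.18 + j33.92 V
  V3 = 88.8·(cos(-126.5°) + j·sin(-126.5°)) = -52.82 - j71.38 V
Step 2 — Sum components: V_total = -7.638 - j20.56 V.
Step 3 — Convert to polar: |V_total| = 21.93 V, ∠V_total = -110.4°.

V_total = 21.93∠-110.4° V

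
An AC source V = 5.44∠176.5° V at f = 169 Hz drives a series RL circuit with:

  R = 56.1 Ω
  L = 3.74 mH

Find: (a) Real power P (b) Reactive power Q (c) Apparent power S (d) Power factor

Step 1 — Angular frequency: ω = 2π·f = 2π·169 = 1062 rad/s.
Step 2 — Component impedances:
  R: Z = R = 56.1 Ω
  L: Z = jωL = j·1062·0.00374 = 0 + j3.971 Ω
Step 3 — Series combination: Z_total = R + L = 56.1 + j3.971 Ω = 56.24∠4.0° Ω.
Step 4 — Source phasor: V = 5.44∠176.5° V = -5.43 + j0.3321 V.
Step 5 — Current: I = V / Z = -0.09589 + j0.01271 A = 0.09673∠172.5° A.
Step 6 — Complex power: S = V·I* = 0.5249 + j0.03716 VA.
Step 7 — Real power: P = Re(S) = 0.5249 W.
Step 8 — Reactive power: Q = Im(S) = 0.03716 VAR.
Step 9 — Apparent power: |S| = 0.5262 VA.
Step 10 — Power factor: PF = P/|S| = 0.9975 (lagging).

(a) P = 0.5249 W  (b) Q = 0.03716 VAR  (c) S = 0.5262 VA  (d) PF = 0.9975 (lagging)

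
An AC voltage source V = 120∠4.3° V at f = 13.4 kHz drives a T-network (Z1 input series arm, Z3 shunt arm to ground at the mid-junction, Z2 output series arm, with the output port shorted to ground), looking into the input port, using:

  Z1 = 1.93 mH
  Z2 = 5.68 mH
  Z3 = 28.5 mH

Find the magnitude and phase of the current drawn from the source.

Step 1 — Angular frequency: ω = 2π·f = 2π·1.34e+04 = 8.419e+04 rad/s.
Step 2 — Component impedances:
  Z1: Z = jωL = j·8.419e+04·0.00193 = 0 + j162.5 Ω
  Z2: Z = jωL = j·8.419e+04·0.00568 = 0 + j478.2 Ω
  Z3: Z = jωL = j·8.419e+04·0.0285 = 0 + j2400 Ω
Step 3 — With the output port shorted to ground, the output series arm Z2 runs from the junction to ground; the shunt arm Z3 also runs from the junction to ground. They appear in parallel: Z3 || Z2 = 0 + j398.8 Ω.
Step 4 — Series with input arm Z1: Z_in = Z1 + (Z3 || Z2) = 0 + j561.3 Ω = 561.3∠90.0° Ω.
Step 5 — Source phasor: V = 120∠4.3° V = 119.7 + j8.997 V.
Step 6 — Ohm's law: I = V / Z_total = (119.7 + j8.997) / (0 + j561.3) = 0.01603 - j0.2132 A.
Step 7 — Convert to polar: |I| = 0.2138 A, ∠I = -85.7°.

I = 0.2138∠-85.7° A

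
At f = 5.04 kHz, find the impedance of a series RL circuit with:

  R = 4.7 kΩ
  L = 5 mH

Step 1 — Angular frequency: ω = 2π·f = 2π·5040 = 3.167e+04 rad/s.
Step 2 — Component impedances:
  R: Z = R = 4700 Ω
  L: Z = jωL = j·3.167e+04·0.005 = 0 + j158.3 Ω
Step 3 — Series combination: Z_total = R + L = 4700 + j158.3 Ω = 4703∠1.9° Ω.

Z = 4700 + j158.3 Ω = 4703∠1.9° Ω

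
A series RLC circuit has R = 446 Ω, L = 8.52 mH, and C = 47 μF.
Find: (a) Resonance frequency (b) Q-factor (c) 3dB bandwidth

Step 1 — Resonance: ω₀ = 1/√(LC) = 1/√(0.00852·4.7e-05) = 1580 rad/s.
Step 2 — f₀ = ω₀/(2π) = 251.5 Hz.
Step 3 — Series Q: Q = ω₀L/R = 1580·0.00852/446 = 0.03019.
Step 4 — Bandwidth: Δω = ω₀/Q = 5.235e+04 rad/s; BW = Δω/(2π) = 8331 Hz.

(a) f₀ = 251.5 Hz  (b) Q = 0.03019  (c) BW = 8331 Hz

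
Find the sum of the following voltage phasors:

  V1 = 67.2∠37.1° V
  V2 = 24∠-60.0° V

Step 1 — Convert each phasor to rectangular form:
  V1 = 67.2·(cos(37.1°) + j·sin(37.1°)) = 53.6 + j40.54 V
  V2 = 24·(cos(-60.0°) + j·sin(-60.0°)) = 12 - j20.78 V
Step 2 — Sum components: V_total = 65.6 + j19.75 V.
Step 3 — Convert to polar: |V_total| = 68.51 V, ∠V_total = 16.8°.

V_total = 68.51∠16.8° V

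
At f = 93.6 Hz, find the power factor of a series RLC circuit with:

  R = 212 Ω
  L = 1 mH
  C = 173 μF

Step 1 — Angular frequency: ω = 2π·f = 2π·93.6 = 588.1 rad/s.
Step 2 — Component impedances:
  R: Z = R = 212 Ω
  L: Z = jωL = j·588.1·0.001 = 0 + j0.5881 Ω
  C: Z = 1/(jωC) = -j/(ω·C) = 0 - j9.829 Ω
Step 3 — Series combination: Z_total = R + L + C = 212 - j9.241 Ω = 212.2∠-2.5° Ω.
Step 4 — Power factor: PF = cos(φ) = Re(Z)/|Z| = 212/212.2 = 0.9991.
Step 5 — Type: Im(Z) = -9.241 ⇒ leading (phase φ = -2.5°).

PF = 0.9991 (leading, φ = -2.5°)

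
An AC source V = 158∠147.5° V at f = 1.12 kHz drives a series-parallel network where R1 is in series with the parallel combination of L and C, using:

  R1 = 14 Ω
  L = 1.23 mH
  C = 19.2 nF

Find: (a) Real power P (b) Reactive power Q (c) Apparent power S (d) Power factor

Step 1 — Angular frequency: ω = 2π·f = 2π·1120 = 7037 rad/s.
Step 2 — Component impedances:
  R1: Z = R = 14 Ω
  L: Z = jωL = j·7037·0.00123 = 0 + j8.656 Ω
  C: Z = 1/(jωC) = -j/(ω·C) = 0 - j7401 Ω
Step 3 — Parallel branch: L || C = 1/(1/L + 1/C) = 0 + j8.666 Ω.
Step 4 — Series with R1: Z_total = R1 + (L || C) = 14 + j8.666 Ω = 16.47∠31.8° Ω.
Step 5 — Source phasor: V = 158∠147.5° V = -133.3 + j84.89 V.
Step 6 — Current: I = V / Z = -4.168 + j8.644 A = 9.596∠115.7° A.
Step 7 — Complex power: S = V·I* = 1289 + j798 VA.
Step 8 — Real power: P = Re(S) = 1289 W.
Step 9 — Reactive power: Q = Im(S) = 798 VAR.
Step 10 — Apparent power: |S| = 1516 VA.
Step 11 — Power factor: PF = P/|S| = 0.8503 (lagging).

(a) P = 1289 W  (b) Q = 798 VAR  (c) S = 1516 VA  (d) PF = 0.8503 (lagging)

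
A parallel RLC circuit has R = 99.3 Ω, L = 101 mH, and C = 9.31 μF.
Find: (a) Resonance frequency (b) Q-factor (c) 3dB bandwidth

Step 1 — Resonance: ω₀ = 1/√(LC) = 1/√(0.101·9.31e-06) = 1031 rad/s.
Step 2 — f₀ = ω₀/(2π) = 164.1 Hz.
Step 3 — Parallel Q: Q = R/(ω₀L) = 99.3/(1031·0.101) = 0.9534.
Step 4 — Bandwidth: Δω = ω₀/Q = 1082 rad/s; BW = Δω/(2π) = 172.2 Hz.

(a) f₀ = 164.1 Hz  (b) Q = 0.9534  (c) BW = 172.2 Hz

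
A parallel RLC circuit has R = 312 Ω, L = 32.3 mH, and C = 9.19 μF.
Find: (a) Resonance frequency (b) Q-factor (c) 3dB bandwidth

Step 1 — Resonance: ω₀ = 1/√(LC) = 1/√(0.0323·9.19e-06) = 1835 rad/s.
Step 2 — f₀ = ω₀/(2π) = 292.1 Hz.
Step 3 — Parallel Q: Q = R/(ω₀L) = 312/(1835·0.0323) = 5.263.
Step 4 — Bandwidth: Δω = ω₀/Q = 348.8 rad/s; BW = Δω/(2π) = 55.51 Hz.

(a) f₀ = 292.1 Hz  (b) Q = 5.263  (c) BW = 55.51 Hz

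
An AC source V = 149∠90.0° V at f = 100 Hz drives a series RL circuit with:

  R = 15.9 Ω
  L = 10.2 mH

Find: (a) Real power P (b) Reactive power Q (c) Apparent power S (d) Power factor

Step 1 — Angular frequency: ω = 2π·f = 2π·100 = 628.3 rad/s.
Step 2 — Component impedances:
  R: Z = R = 15.9 Ω
  L: Z = jωL = j·628.3·0.0102 = 0 + j6.409 Ω
Step 3 — Series combination: Z_total = R + L = 15.9 + j6.409 Ω = 17.14∠22.0° Ω.
Step 4 — Source phasor: V = 149∠90.0° V = 0 + j149 V.
Step 5 — Current: I = V / Z = 3.249 + j8.061 A = 8.692∠68.0° A.
Step 6 — Complex power: S = V·I* = 1201 + j484.1 VA.
Step 7 — Real power: P = Re(S) = 1201 W.
Step 8 — Reactive power: Q = Im(S) = 484.1 VAR.
Step 9 — Apparent power: |S| = 1295 VA.
Step 10 — Power factor: PF = P/|S| = 0.9275 (lagging).

(a) P = 1201 W  (b) Q = 484.1 VAR  (c) S = 1295 VA  (d) PF = 0.9275 (lagging)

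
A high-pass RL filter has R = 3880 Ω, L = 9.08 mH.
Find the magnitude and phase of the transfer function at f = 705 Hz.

Step 1 — Angular frequency: ω = 2π·705 = 4430 rad/s.
Step 2 — Transfer function: H(jω) = jωL/(R + jωL).
Step 3 — Numerator jωL = j·40.22; denominator R + jωL = 3880 + j40.22.
Step 4 — H = 0.0001074 + j0.01037.
Step 5 — Magnitude: |H| = 0.01037 (-39.7 dB); phase: φ = 89.4°.

|H| = 0.01037 (-39.7 dB), φ = 89.4°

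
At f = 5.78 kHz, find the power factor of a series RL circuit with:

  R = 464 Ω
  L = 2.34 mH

Step 1 — Angular frequency: ω = 2π·f = 2π·5780 = 3.632e+04 rad/s.
Step 2 — Component impedances:
  R: Z = R = 464 Ω
  L: Z = jωL = j·3.632e+04·0.00234 = 0 + j84.98 Ω
Step 3 — Series combination: Z_total = R + L = 464 + j84.98 Ω = 471.7∠10.4° Ω.
Step 4 — Power factor: PF = cos(φ) = Re(Z)/|Z| = 464/471.72 = 0.9836.
Step 5 — Type: Im(Z) = 84.98 ⇒ lagging (phase φ = 10.4°).

PF = 0.9836 (lagging, φ = 10.4°)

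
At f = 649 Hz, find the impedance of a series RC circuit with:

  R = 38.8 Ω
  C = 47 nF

Step 1 — Angular frequency: ω = 2π·f = 2π·649 = 4078 rad/s.
Step 2 — Component impedances:
  R: Z = R = 38.8 Ω
  C: Z = 1/(jωC) = -j/(ω·C) = 0 - j5218 Ω
Step 3 — Series combination: Z_total = R + C = 38.8 - j5218 Ω = 5218∠-89.6° Ω.

Z = 38.8 - j5218 Ω = 5218∠-89.6° Ω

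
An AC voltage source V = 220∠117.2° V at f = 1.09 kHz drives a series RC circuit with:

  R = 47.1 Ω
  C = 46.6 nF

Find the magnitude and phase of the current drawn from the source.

Step 1 — Angular frequency: ω = 2π·f = 2π·1090 = 6849 rad/s.
Step 2 — Component impedances:
  R: Z = R = 47.1 Ω
  C: Z = 1/(jωC) = -j/(ω·C) = 0 - j3133 Ω
Step 3 — Series combination: Z_total = R + C = 47.1 - j3133 Ω = 3134∠-89.1° Ω.
Step 4 — Source phasor: V = 220∠117.2° V = -100.6 + j195.7 V.
Step 5 — Ohm's law: I = V / Z_total = (-100.6 + j195.7) / (47.1 - j3133) = -0.06292 - j0.03115 A.
Step 6 — Convert to polar: |I| = 0.0702 A, ∠I = -153.7°.

I = 0.0702∠-153.7° A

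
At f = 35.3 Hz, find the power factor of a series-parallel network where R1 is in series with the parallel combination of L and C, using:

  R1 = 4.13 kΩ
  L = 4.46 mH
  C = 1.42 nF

Step 1 — Angular frequency: ω = 2π·f = 2π·35.3 = 221.8 rad/s.
Step 2 — Component impedances:
  R1: Z = R = 4130 Ω
  L: Z = jωL = j·221.8·0.00446 = 0 + j0.9892 Ω
  C: Z = 1/(jωC) = -j/(ω·C) = 0 - j3.175e+06 Ω
Step 3 — Parallel branch: L || C = 1/(1/L + 1/C) = 0 + j0.9892 Ω.
Step 4 — Series with R1: Z_total = R1 + (L || C) = 4130 + j0.9892 Ω = 4130∠0.0° Ω.
Step 5 — Power factor: PF = cos(φ) = Re(Z)/|Z| = 4130/4130 = 1.
Step 6 — Type: Im(Z) = 0.9892 ⇒ lagging (phase φ = 0.0°).

PF = 1 (lagging, φ = 0.0°)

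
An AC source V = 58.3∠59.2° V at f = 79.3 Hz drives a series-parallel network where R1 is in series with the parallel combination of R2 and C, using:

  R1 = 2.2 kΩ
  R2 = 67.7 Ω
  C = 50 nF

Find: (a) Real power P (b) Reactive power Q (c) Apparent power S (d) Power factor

Step 1 — Angular frequency: ω = 2π·f = 2π·79.3 = 498.3 rad/s.
Step 2 — Component impedances:
  R1: Z = R = 2200 Ω
  R2: Z = R = 67.7 Ω
  C: Z = 1/(jωC) = -j/(ω·C) = 0 - j4.014e+04 Ω
Step 3 — Parallel branch: R2 || C = 1/(1/R2 + 1/C) = 67.7 - j0.1142 Ω.
Step 4 — Series with R1: Z_total = R1 + (R2 || C) = 2268 - j0.1142 Ω = 2268∠-0.0° Ω.
Step 5 — Source phasor: V = 58.3∠59.2° V = 29.85 + j50.08 V.
Step 6 — Current: I = V / Z = 0.01316 + j0.02208 A = 0.02571∠59.2° A.
Step 7 — Complex power: S = V·I* = 1.499 - j7.547e-05 VA.
Step 8 — Real power: P = Re(S) = 1.499 W.
Step 9 — Reactive power: Q = Im(S) = -7.547e-05 VAR.
Step 10 — Apparent power: |S| = 1.499 VA.
Step 11 — Power factor: PF = P/|S| = 1 (leading).

(a) P = 1.499 W  (b) Q = -7.547e-05 VAR  (c) S = 1.499 VA  (d) PF = 1 (leading)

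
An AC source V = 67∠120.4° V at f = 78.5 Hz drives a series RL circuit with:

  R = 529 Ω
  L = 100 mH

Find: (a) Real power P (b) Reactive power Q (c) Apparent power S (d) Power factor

Step 1 — Angular frequency: ω = 2π·f = 2π·78.5 = 493.2 rad/s.
Step 2 — Component impedances:
  R: Z = R = 529 Ω
  L: Z = jωL = j·493.2·0.1 = 0 + j49.32 Ω
Step 3 — Series combination: Z_total = R + L = 529 + j49.32 Ω = 531.3∠5.3° Ω.
Step 4 — Source phasor: V = 67∠120.4° V = -33.9 + j57.79 V.
Step 5 — Current: I = V / Z = -0.05344 + j0.1142 A = 0.1261∠115.1° A.
Step 6 — Complex power: S = V·I* = 8.413 + j0.7844 VA.
Step 7 — Real power: P = Re(S) = 8.413 W.
Step 8 — Reactive power: Q = Im(S) = 0.7844 VAR.
Step 9 — Apparent power: |S| = 8.449 VA.
Step 10 — Power factor: PF = P/|S| = 0.9957 (lagging).

(a) P = 8.413 W  (b) Q = 0.7844 VAR  (c) S = 8.449 VA  (d) PF = 0.9957 (lagging)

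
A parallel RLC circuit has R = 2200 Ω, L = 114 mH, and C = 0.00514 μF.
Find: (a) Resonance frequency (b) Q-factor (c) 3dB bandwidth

Step 1 — Resonance: ω₀ = 1/√(LC) = 1/√(0.114·5.14e-09) = 4.131e+04 rad/s.
Step 2 — f₀ = ω₀/(2π) = 6575 Hz.
Step 3 — Parallel Q: Q = R/(ω₀L) = 2200/(4.131e+04·0.114) = 0.4671.
Step 4 — Bandwidth: Δω = ω₀/Q = 8.843e+04 rad/s; BW = Δω/(2π) = 1.407e+04 Hz.

(a) f₀ = 6575 Hz  (b) Q = 0.4671  (c) BW = 1.407e+04 Hz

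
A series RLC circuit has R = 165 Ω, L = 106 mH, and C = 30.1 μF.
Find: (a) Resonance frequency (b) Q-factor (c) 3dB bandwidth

Step 1 — Resonance condition Im(Z)=0 gives ω₀ = 1/√(LC).
Step 2 — ω₀ = 1/√(0.106·3.01e-05) = 559.8 rad/s.
Step 3 — f₀ = ω₀/(2π) = 89.1 Hz.
Step 4 — Series Q: Q = ω₀L/R = 559.8·0.106/165 = 0.3597.
Step 5 — 3dB bandwidth: Δω = ω₀/Q = 1557 rad/s; BW = Δω/(2π) = 247.7 Hz.

(a) f₀ = 89.1 Hz  (b) Q = 0.3597  (c) BW = 247.7 Hz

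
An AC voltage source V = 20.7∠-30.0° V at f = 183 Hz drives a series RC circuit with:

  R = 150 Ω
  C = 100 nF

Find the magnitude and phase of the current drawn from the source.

Step 1 — Angular frequency: ω = 2π·f = 2π·183 = 1150 rad/s.
Step 2 — Component impedances:
  R: Z = R = 150 Ω
  C: Z = 1/(jωC) = -j/(ω·C) = 0 - j8697 Ω
Step 3 — Series combination: Z_total = R + C = 150 - j8697 Ω = 8698∠-89.0° Ω.
Step 4 — Source phasor: V = 20.7∠-30.0° V = 17.93 - j10.35 V.
Step 5 — Ohm's law: I = V / Z_total = (17.93 - j10.35) / (150 - j8697) = 0.001225 + j0.00204 A.
Step 6 — Convert to polar: |I| = 0.00238 A, ∠I = 59.0°.

I = 0.00238∠59.0° A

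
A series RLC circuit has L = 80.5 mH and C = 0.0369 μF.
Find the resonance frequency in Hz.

Step 1 — Resonance condition Im(Z)=0 gives ω₀ = 1/√(LC).
Step 2 — ω₀ = 1/√(0.0805·3.69e-08) = 1.835e+04 rad/s.
Step 3 — f₀ = ω₀/(2π) = 2920 Hz.

f₀ = 2920 Hz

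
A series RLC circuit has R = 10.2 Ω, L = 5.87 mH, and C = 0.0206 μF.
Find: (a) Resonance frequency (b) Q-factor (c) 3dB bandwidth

Step 1 — Resonance: ω₀ = 1/√(LC) = 1/√(0.00587·2.06e-08) = 9.094e+04 rad/s.
Step 2 — f₀ = ω₀/(2π) = 1.447e+04 Hz.
Step 3 — Series Q: Q = ω₀L/R = 9.094e+04·0.00587/10.2 = 52.33.
Step 4 — Bandwidth: Δω = ω₀/Q = 1738 rad/s; BW = Δω/(2π) = 276.6 Hz.

(a) f₀ = 1.447e+04 Hz  (b) Q = 52.33  (c) BW = 276.6 Hz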